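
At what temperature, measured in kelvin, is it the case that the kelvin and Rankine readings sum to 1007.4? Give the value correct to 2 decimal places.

359.79 K

Let K be the kelvin reading. The Rankine reading is R = 1.8·K.
Require K + R = 1007.4: (2.8)·K = 1007.4.
K = (1007.4) / (2.8) = 359.79.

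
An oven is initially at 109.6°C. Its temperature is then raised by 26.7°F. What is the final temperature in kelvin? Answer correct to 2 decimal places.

397.58 K

The 26.7°F change is an interval, so only the factor 5/9 applies: +26.7 × 5/9 = +14.8333°C.
Final Celsius temperature: 109.6000 + 14.8333 = 124.4333°C.
In kelvin: 124.4333 + 273.15 = 397.58 K.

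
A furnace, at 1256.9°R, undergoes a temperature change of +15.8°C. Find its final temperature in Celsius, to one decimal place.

Initial temperature in Celsius: (1256.9 - 491.67) × 5/9 = 425.1278°C.
Final Celsius temperature: 425.1278 + 15.8000 = 440.9278°C.

440.9°C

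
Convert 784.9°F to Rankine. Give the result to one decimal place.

1244.6°R

In Celsius: (784.9 - 32) × 5/9 = 418.2778°C.
In Rankine: 418.2778 × 1.8 + 491.67 = 1244.6°R.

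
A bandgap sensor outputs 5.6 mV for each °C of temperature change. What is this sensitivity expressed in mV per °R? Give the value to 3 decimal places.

The quantity depends on a temperature interval, so only the ratio of degree sizes applies; the offset between the scales is irrelevant.
A change of 1°R is a change of 5/9°C, so per °R the value is 5.6 × 5/9 = 3.111.

3.111 mV per °R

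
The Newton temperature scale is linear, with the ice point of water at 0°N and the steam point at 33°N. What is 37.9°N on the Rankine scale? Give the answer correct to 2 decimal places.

Linear interpolation between the fixed points: C = (37.9 - 0) × 100 / (33 - 0) = 114.8485°C.
Then 114.8485 × 1.8 + 491.67 = 698.40°R.

698.40°R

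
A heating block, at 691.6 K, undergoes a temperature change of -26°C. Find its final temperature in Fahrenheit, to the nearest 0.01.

738.41°F

Initial temperature in Celsius: 691.6 - 273.15 = 418.4500°C.
Final Celsius temperature: 418.4500 - 26.0000 = 392.4500°C.
In Fahrenheit: 392.4500 × 1.8 + 32 = 738.41°F.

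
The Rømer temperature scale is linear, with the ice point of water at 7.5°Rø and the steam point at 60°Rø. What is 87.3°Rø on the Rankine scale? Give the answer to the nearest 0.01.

765.27°R

Linear interpolation between the fixed points: C = (87.3 - 7.5) × 100 / (60 - 7.5) = 152.0000°C.
Then 152.0000 × 1.8 + 491.67 = 765.27°R.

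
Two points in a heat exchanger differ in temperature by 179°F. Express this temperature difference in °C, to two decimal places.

99.44°C

Only the scale ratio 5/9 matters for a change in temperature.
179 × 5/9 = 99.44.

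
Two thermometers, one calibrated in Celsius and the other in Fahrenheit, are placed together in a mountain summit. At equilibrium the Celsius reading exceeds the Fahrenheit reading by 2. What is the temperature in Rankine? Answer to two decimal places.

415.17°R

Let x be the Celsius reading; then the Fahrenheit reading is 1.8·x + 32.
(1.8·x + 32) - x = -2  ⇒  (0.8)·x = -34  ⇒  x = -42.5000°C.
In Rankine: -42.5000 × 1.8 + 491.67 = 415.17°R.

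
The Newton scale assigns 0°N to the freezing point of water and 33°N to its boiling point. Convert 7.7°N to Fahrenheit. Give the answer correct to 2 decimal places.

74.00°F

Linear interpolation between the fixed points: C = (7.7 - 0) × 100 / (33 - 0) = 23.3333°C.
Then 23.3333 × 1.8 + 32 = 74.00°F.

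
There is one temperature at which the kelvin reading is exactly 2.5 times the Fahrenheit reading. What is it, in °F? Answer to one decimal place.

131.3°F

Let F be the Fahrenheit reading. The kelvin reading is K = 5/9·F + 255.372.
Require K = 2.5·F: 5/9·F + 255.372 = 2.5·F.
(-35/18)·F = -255.372  ⇒  F = 131.3.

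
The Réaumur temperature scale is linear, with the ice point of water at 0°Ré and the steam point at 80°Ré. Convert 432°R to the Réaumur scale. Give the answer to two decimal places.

-26.52°Ré

First in Celsius: (432 - 491.67) × 5/9 = -33.1500°C.
Linearly onto the Réaumur scale: 0 + (-33.1500 / 100) × (80 - 0) = -26.52°Ré.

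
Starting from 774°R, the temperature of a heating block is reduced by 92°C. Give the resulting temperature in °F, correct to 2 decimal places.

Initial temperature in Celsius: (774 - 491.67) × 5/9 = 156.8500°C.
Final Celsius temperature: 156.8500 - 92.0000 = 64.8500°C.
In Fahrenheit: 64.8500 × 1.8 + 32 = 148.73°F.

148.73°F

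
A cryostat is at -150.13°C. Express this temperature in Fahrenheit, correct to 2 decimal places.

-238.23°F

In Fahrenheit: -150.1300 × 1.8 + 32 = -238.23°F.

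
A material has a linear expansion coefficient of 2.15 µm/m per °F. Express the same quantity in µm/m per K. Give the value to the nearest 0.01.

The quantity depends on a temperature interval, so only the ratio of degree sizes applies; the offset between the scales is irrelevant.
A change of 1 K is a change of 1.8°F, so per K the value is 2.15 × 1.8 = 3.87.

3.87 µm/m per K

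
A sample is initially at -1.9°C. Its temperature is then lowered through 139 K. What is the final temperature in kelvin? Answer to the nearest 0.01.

132.25 K

The 139 K change is an interval; Kelvin and Celsius degrees are the same size, so ΔC = -139°C.
Final Celsius temperature: -1.9000 - 139.0000 = -140.9000°C.
In kelvin: -140.9000 + 273.15 = 132.25 K.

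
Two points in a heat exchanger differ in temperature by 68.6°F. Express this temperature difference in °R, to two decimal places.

Fahrenheit and Rankine degrees are the same size, so the interval is unchanged: 68.60.

68.60°R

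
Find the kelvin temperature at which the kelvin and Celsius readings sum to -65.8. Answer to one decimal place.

Let K be the kelvin reading. The Celsius reading is C = 1·K - 273.15.
Require K + C = -65.8: (2)·K - 273.15 = -65.8.
K = (-65.8 + 273.15) / (2) = 103.7.

103.7 K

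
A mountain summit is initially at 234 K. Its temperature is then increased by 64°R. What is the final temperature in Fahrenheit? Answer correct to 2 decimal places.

Initial temperature in Celsius: 234 - 273.15 = -39.1500°C.
The 64°R change is an interval, so only the factor 5/9 applies: +64 × 5/9 = +35.5556°C.
Final Celsius temperature: -39.1500 + 35.5556 = -3.5944°C.
In Fahrenheit: -3.5944 × 1.8 + 32 = 25.53°F.

25.53°F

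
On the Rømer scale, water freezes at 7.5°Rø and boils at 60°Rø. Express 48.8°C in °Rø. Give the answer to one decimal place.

Linearly onto the Rømer scale: 7.5 + (48.8000 / 100) × (60 - 7.5) = 33.1°Rø.

33.1°Rø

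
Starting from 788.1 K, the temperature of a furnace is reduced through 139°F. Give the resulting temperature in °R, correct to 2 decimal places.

1279.58°R

Initial temperature in Celsius: 788.1 - 273.15 = 514.9500°C.
The 139°F change is an interval, so only the factor 5/9 applies: -139 × 5/9 = -77.2222°C.
Final Celsius temperature: 514.9500 - 77.2222 = 437.7278°C.
In Rankine: 437.7278 × 1.8 + 491.67 = 1279.58°R.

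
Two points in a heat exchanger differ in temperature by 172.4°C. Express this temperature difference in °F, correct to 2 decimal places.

310.32°F

For a temperature interval the offset drops out; only the factor 1.8 applies.
172.4 × 1.8 = 310.32.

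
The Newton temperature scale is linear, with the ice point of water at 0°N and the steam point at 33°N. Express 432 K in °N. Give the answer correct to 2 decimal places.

First in Celsius: 432 - 273.15 = 158.8500°C.
Linearly onto the Newton scale: 0 + (158.8500 / 100) × (33 - 0) = 52.42°N.

52.42°N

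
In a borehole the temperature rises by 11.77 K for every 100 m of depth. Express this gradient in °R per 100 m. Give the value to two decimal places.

The quantity depends on a temperature interval, so only the ratio of degree sizes applies; the offset between the scales is irrelevant.
A change of 1 K is a change of 1.8°R, so 11.77 × 1.8 = 21.19.

21.19 °R/100 m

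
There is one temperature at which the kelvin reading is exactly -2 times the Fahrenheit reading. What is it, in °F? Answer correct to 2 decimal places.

Let F be the Fahrenheit reading. The kelvin reading is K = 5/9·F + 255.372.
Require K = -2·F: 5/9·F + 255.372 = -2·F.
(23/9)·F = -255.372  ⇒  F = -99.93.

-99.93°F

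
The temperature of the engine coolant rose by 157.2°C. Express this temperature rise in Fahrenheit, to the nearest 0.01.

An interval of 1°C corresponds to 1.8°F.
157.2 × 1.8 = 282.96.

282.96°F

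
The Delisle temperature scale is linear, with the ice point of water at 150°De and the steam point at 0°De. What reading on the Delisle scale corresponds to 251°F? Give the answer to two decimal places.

First in Celsius: (251 - 32) × 5/9 = 121.6667°C.
Linearly onto the Delisle scale: 150 + (121.6667 / 100) × (0 - 150) = -32.50°De.

-32.50°De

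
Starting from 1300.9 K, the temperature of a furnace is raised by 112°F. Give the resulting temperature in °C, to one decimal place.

1090.0°C

Initial temperature in Celsius: 1300.9 - 273.15 = 1027.7500°C.
The 112°F change is an interval, so only the factor 5/9 applies: +112 × 5/9 = +62.2222°C.
Final Celsius temperature: 1027.7500 + 62.2222 = 1089.9722°C.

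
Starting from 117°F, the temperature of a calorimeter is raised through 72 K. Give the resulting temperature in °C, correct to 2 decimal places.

119.22°C

Initial temperature in Celsius: (117 - 32) × 5/9 = 47.2222°C.
The 72 K change is an interval; Kelvin and Celsius degrees are the same size, so ΔC = +72°C.
Final Celsius temperature: 47.2222 + 72.0000 = 119.2222°C.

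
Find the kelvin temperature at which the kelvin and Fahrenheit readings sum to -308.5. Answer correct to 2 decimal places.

53.99 K

Let K be the kelvin reading. The Fahrenheit reading is F = 1.8·K - 459.67.
Require K + F = -308.5: (2.8)·K - 459.67 = -308.5.
K = (-308.5 + 459.67) / (2.8) = 53.99.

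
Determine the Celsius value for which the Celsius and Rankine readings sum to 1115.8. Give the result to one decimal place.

Let C be the Celsius reading. The Rankine reading is R = 1.8·C + 491.67.
Require C + R = 1115.8: (2.8)·C + 491.67 = 1115.8.
C = (1115.8 - 491.67) / (2.8) = 222.9.

222.9°C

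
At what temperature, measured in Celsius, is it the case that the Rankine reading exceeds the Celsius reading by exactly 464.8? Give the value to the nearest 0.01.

-33.59°C

Let C be the Celsius reading. The Rankine reading is R = 1.8·C + 491.67.
Require R - C = 464.8: (0.8)·C + 491.67 = 464.8.
C = (464.8 - 491.67) / (0.8) = -33.59.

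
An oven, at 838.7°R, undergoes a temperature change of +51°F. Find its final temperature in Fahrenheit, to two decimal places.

430.03°F

Initial temperature in Celsius: (838.7 - 491.67) × 5/9 = 192.7944°C.
The 51°F change is an interval, so only the factor 5/9 applies: +51 × 5/9 = +28.3333°C.
Final Celsius temperature: 192.7944 + 28.3333 = 221.1278°C.
In Fahrenheit: 221.1278 × 1.8 + 32 = 430.03°F.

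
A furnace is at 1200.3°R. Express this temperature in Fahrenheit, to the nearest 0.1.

In Celsius: (1200.3 - 491.67) × 5/9 = 393.6833°C.
In Fahrenheit: 393.6833 × 1.8 + 32 = 740.6°F.

740.6°F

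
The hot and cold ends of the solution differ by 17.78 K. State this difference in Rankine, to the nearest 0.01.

32.00°R

An interval of 1 K corresponds to 1.8°R.
17.78 × 1.8 = 32.00.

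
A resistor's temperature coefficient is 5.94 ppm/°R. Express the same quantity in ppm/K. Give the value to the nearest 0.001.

Since only a temperature interval is involved, the additive offset between the scales drops out.
A change of 1 K is a change of 1.8°R, so per K the value is 5.94 × 1.8 = 10.692.

10.692 ppm/K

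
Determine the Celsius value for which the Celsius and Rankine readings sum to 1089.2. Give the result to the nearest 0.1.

213.4°C

Let C be the Celsius reading. The Rankine reading is R = 1.8·C + 491.67.
Require C + R = 1089.2: (2.8)·C + 491.67 = 1089.2.
C = (1089.2 - 491.67) / (2.8) = 213.4.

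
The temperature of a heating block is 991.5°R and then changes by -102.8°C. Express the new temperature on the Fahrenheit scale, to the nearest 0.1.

346.8°F

Initial temperature in Celsius: (991.5 - 491.67) × 5/9 = 277.6833°C.
Final Celsius temperature: 277.6833 - 102.8000 = 174.8833°C.
In Fahrenheit: 174.8833 × 1.8 + 32 = 346.8°F.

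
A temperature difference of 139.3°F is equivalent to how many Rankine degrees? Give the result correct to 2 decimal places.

139.30°R

Fahrenheit and Rankine degrees are the same size, so the interval is unchanged: 139.30.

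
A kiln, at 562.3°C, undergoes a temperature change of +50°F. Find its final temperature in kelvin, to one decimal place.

863.2 K

The 50°F change is an interval, so only the factor 5/9 applies: +50 × 5/9 = +27.7778°C.
Final Celsius temperature: 562.3000 + 27.7778 = 590.0778°C.
In kelvin: 590.0778 + 273.15 = 863.2 K.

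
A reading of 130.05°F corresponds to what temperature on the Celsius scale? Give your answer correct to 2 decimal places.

In Celsius: (130.05 - 32) × 5/9 = 54.4722°C.

54.47°C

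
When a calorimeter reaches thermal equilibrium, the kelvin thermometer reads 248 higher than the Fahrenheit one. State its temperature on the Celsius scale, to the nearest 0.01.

-8.56°C

Let x be the Fahrenheit reading; then the kelvin reading is 5/9·x + 255.372.
(5/9·x + 255.372) - x = 248  ⇒  (-4/9)·x = -7.37222  ⇒  x = 16.5875°F.
In Celsius: (16.5875 - 32) × 5/9 = -8.56°C.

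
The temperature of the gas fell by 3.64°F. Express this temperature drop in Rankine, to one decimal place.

3.6°R

Fahrenheit and Rankine degrees are the same size, so the interval is unchanged: 3.6.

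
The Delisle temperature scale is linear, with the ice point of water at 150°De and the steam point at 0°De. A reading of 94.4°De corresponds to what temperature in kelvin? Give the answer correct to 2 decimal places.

Linear interpolation between the fixed points: C = (94.4 - 150) × 100 / (0 - 150) = 37.0667°C.
Then 37.0667 + 273.15 = 310.22 K.

310.22 K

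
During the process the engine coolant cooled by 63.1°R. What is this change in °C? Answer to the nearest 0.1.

For a temperature interval the offset drops out; only the factor 5/9 applies.
63.1 × 5/9 = 35.1.

35.1°C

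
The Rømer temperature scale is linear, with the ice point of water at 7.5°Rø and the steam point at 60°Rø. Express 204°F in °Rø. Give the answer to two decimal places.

57.67°Rø

First in Celsius: (204 - 32) × 5/9 = 95.5556°C.
Linearly onto the Rømer scale: 7.5 + (95.5556 / 100) × (60 - 7.5) = 57.67°Rø.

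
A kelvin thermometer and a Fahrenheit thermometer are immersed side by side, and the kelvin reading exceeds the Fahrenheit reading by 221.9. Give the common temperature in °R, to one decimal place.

Let x be the kelvin reading; then the Fahrenheit reading is 1.8·x - 459.67.
(1.8·x - 459.67) - x = -221.9  ⇒  (0.8)·x = 237.77  ⇒  x = 297.2125 K.
In Celsius: 297.2125 - 273.15 = 24.0625°C.
In Rankine: 24.0625 × 1.8 + 491.67 = 535.0°R.

535.0°R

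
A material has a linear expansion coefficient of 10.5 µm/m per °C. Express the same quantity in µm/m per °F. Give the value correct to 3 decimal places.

The quantity depends on a temperature interval, so only the ratio of degree sizes applies; the offset between the scales is irrelevant.
A change of 1°F is a change of 5/9°C, so per °F the value is 10.5 × 5/9 = 5.833.

5.833 µm/m per °F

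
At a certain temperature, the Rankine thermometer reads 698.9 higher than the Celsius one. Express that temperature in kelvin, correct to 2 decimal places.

Let x be the Celsius reading; then the Rankine reading is 1.8·x + 491.67.
(1.8·x + 491.67) - x = 698.9  ⇒  (0.8)·x = 207.23  ⇒  x = 259.0375°C.
In kelvin: 259.0375 + 273.15 = 532.19 K.

532.19 K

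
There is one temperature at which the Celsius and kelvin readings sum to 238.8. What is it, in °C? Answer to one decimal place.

Let C be the Celsius reading. The kelvin reading is K = 1·C + 273.15.
Require C + K = 238.8: (2)·C + 273.15 = 238.8.
C = (238.8 - 273.15) / (2) = -17.2.

-17.2°C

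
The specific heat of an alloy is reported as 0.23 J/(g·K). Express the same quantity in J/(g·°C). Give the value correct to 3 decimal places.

The quantity depends on a temperature interval, so only the ratio of degree sizes applies; the offset between the scales is irrelevant.
A change of 1°C is a change of 1 K, so per °C the value is 0.23 × 1 = 0.230.

0.230 J/(g·°C)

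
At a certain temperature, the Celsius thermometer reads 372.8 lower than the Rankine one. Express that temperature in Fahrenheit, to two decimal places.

-235.46°F

Let x be the Rankine reading; then the Celsius reading is 5/9·x - 273.15.
(5/9·x - 273.15) - x = -372.8  ⇒  (-4/9)·x = -99.65  ⇒  x = 224.2125°R.
In Celsius: (224.2125 - 491.67) × 5/9 = -148.5875°C.
In Fahrenheit: -148.5875 × 1.8 + 32 = -235.46°F.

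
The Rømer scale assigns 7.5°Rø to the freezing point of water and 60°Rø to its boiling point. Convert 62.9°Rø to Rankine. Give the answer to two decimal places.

Linear interpolation between the fixed points: C = (62.9 - 7.5) × 100 / (60 - 7.5) = 105.5238°C.
Then 105.5238 × 1.8 + 491.67 = 681.61°R.

681.61°R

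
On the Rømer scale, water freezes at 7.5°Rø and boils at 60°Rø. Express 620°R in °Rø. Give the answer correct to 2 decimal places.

First in Celsius: (620 - 491.67) × 5/9 = 71.2944°C.
Linearly onto the Rømer scale: 7.5 + (71.2944 / 100) × (60 - 7.5) = 44.93°Rø.

44.93°Rø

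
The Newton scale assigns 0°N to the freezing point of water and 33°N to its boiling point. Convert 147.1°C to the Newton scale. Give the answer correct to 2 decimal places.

Linearly onto the Newton scale: 0 + (147.1000 / 100) × (33 - 0) = 48.54°N.

48.54°N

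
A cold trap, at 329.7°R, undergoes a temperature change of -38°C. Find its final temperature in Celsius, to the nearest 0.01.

-127.98°C

Initial temperature in Celsius: (329.7 - 491.67) × 5/9 = -89.9833°C.
Final Celsius temperature: -89.9833 - 38.0000 = -127.9833°C.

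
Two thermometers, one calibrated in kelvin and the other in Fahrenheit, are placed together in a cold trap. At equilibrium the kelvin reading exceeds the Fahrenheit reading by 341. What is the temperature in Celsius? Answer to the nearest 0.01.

Let x be the kelvin reading; then the Fahrenheit reading is 1.8·x - 459.67.
(1.8·x - 459.67) - x = -341  ⇒  (0.8)·x = 118.67  ⇒  x = 148.3375 K.
In Celsius: 148.3375 - 273.15 = -124.81°C.

-124.81°C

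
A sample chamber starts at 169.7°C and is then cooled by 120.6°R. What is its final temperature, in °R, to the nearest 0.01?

676.53°R

The 120.6°R change is an interval, so only the factor 5/9 applies: -120.6 × 5/9 = -67.0000°C.
Final Celsius temperature: 169.7000 - 67.0000 = 102.7000°C.
In Rankine: 102.7000 × 1.8 + 491.67 = 676.53°R.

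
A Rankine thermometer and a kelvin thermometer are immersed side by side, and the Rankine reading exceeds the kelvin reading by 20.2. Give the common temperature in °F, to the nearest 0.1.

Let x be the Rankine reading; then the kelvin reading is 5/9·x.
(5/9·x) - x = -20.2  ⇒  (-4/9)·x = -20.2  ⇒  x = 45.4500°R.
In Celsius: (45.45 - 491.67) × 5/9 = -247.9000°C.
In Fahrenheit: -247.9000 × 1.8 + 32 = -414.2°F.

-414.2°F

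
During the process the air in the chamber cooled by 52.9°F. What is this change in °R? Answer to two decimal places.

52.90°R

Fahrenheit and Rankine degrees are the same size, so the interval is unchanged: 52.90.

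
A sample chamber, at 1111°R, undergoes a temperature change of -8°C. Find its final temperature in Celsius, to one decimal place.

336.1°C

Initial temperature in Celsius: (1111 - 491.67) × 5/9 = 344.0722°C.
Final Celsius temperature: 344.0722 - 8.0000 = 336.0722°C.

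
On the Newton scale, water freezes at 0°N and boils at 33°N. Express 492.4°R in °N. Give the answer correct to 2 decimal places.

0.13°N

First in Celsius: (492.4 - 491.67) × 5/9 = 0.4056°C.
Linearly onto the Newton scale: 0 + (0.4056 / 100) × (33 - 0) = 0.13°N.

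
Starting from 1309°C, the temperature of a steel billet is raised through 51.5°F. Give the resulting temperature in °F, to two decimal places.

The 51.5°F change is an interval, so only the factor 5/9 applies: +51.5 × 5/9 = +28.6111°C.
Final Celsius temperature: 1309.0000 + 28.6111 = 1337.6111°C.
In Fahrenheit: 1337.6111 × 1.8 + 32 = 2439.70°F.

2439.70°F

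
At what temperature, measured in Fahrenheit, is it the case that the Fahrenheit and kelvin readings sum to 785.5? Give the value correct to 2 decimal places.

340.80°F

Let F be the Fahrenheit reading. The kelvin reading is K = 5/9·F + 255.372.
Require F + K = 785.5: (14/9)·F + 255.372 = 785.5.
F = (785.5 - 255.372) / (14/9) = 340.80.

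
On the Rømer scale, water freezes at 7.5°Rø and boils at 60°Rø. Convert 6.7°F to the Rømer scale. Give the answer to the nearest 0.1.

First in Celsius: (6.7 - 32) × 5/9 = -14.0556°C.
Linearly onto the Rømer scale: 7.5 + (-14.0556 / 100) × (60 - 7.5) = 0.1°Rø.

0.1°Rø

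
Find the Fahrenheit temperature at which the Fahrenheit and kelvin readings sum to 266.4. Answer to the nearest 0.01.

Let F be the Fahrenheit reading. The kelvin reading is K = 5/9·F + 255.372.
Require F + K = 266.4: (14/9)·F + 255.372 = 266.4.
F = (266.4 - 255.372) / (14/9) = 7.09.

7.09°F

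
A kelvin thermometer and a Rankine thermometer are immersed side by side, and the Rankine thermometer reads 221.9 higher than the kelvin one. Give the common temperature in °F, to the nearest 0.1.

39.6°F

Let x be the kelvin reading; then the Rankine reading is 1.8·x.
(1.8·x) - x = 221.9  ⇒  (0.8)·x = 221.9  ⇒  x = 277.3750 K.
In Celsius: 277.375 - 273.15 = 4.2250°C.
In Fahrenheit: 4.2250 × 1.8 + 32 = 39.6°F.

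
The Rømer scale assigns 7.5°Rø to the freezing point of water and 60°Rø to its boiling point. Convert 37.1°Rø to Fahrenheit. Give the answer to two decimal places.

Linear interpolation between the fixed points: C = (37.1 - 7.5) × 100 / (60 - 7.5) = 56.3810°C.
Then 56.3810 × 1.8 + 32 = 133.49°F.

133.49°F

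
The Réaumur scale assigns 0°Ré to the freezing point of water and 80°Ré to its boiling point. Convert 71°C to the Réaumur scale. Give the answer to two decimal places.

Linearly onto the Réaumur scale: 0 + (71.0000 / 100) × (80 - 0) = 56.80°Ré.

56.80°Ré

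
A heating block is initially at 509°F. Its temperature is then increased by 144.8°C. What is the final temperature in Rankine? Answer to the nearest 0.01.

1229.31°R

Initial temperature in Celsius: (509 - 32) × 5/9 = 265.0000°C.
Final Celsius temperature: 265.0000 + 144.8000 = 409.8000°C.
In Rankine: 409.8000 × 1.8 + 491.67 = 1229.31°R.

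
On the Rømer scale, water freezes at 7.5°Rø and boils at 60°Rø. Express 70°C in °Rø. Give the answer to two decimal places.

Linearly onto the Rømer scale: 7.5 + (70.0000 / 100) × (60 - 7.5) = 44.25°Rø.

44.25°Rø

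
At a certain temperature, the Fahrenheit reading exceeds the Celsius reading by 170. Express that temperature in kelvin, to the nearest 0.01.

445.65 K

Let x be the Fahrenheit reading; then the Celsius reading is 5/9·x - 17.7778.
(5/9·x - 17.7778) - x = -170  ⇒  (-4/9)·x = -152.222  ⇒  x = 342.5000°F.
In Celsius: (342.5 - 32) × 5/9 = 172.5000°C.
In kelvin: 172.5000 + 273.15 = 445.65 K.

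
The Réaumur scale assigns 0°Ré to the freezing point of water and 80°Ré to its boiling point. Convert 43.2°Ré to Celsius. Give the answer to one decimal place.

Linear interpolation between the fixed points: C = (43.2 - 0) × 100 / (80 - 0) = 54.0000°C.

54.0°C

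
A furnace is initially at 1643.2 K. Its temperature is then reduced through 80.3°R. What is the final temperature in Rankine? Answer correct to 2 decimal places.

2877.46°R

Initial temperature in Celsius: 1643.2 - 273.15 = 1370.0500°C.
The 80.3°R change is an interval, so only the factor 5/9 applies: -80.3 × 5/9 = -44.6111°C.
Final Celsius temperature: 1370.0500 - 44.6111 = 1325.4389°C.
In Rankine: 1325.4389 × 1.8 + 491.67 = 2877.46°R.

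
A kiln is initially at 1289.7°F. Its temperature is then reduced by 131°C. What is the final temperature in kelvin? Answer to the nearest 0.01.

840.87 K

Initial temperature in Celsius: (1289.7 - 32) × 5/9 = 698.7222°C.
Final Celsius temperature: 698.7222 - 131.0000 = 567.7222°C.
In kelvin: 567.7222 + 273.15 = 840.87 K.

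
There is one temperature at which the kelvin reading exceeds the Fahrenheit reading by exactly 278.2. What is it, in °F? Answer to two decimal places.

-51.36°F

Let F be the Fahrenheit reading. The kelvin reading is K = 5/9·F + 255.372.
Require K - F = 278.2: (-4/9)·F + 255.372 = 278.2.
F = (278.2 - 255.372) / (-4/9) = -51.36.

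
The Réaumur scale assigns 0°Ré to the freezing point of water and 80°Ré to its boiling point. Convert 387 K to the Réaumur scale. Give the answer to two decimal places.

First in Celsius: 387 - 273.15 = 113.8500°C.
Linearly onto the Réaumur scale: 0 + (113.8500 / 100) × (80 - 0) = 91.08°Ré.

91.08°Ré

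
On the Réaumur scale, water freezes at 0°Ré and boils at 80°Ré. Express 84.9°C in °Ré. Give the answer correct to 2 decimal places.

67.92°Ré

Linearly onto the Réaumur scale: 0 + (84.9000 / 100) × (80 - 0) = 67.92°Ré.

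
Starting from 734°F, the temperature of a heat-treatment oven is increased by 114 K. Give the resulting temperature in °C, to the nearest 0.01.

Initial temperature in Celsius: (734 - 32) × 5/9 = 390.0000°C.
The 114 K change is an interval; Kelvin and Celsius degrees are the same size, so ΔC = +114°C.
Final Celsius temperature: 390.0000 + 114.0000 = 504.0000°C.

504.00°C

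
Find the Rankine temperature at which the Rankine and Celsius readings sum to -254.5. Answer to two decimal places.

11.99°R

Let R be the Rankine reading. The Celsius reading is C = 5/9·R - 273.15.
Require R + C = -254.5: (14/9)·R - 273.15 = -254.5.
R = (-254.5 + 273.15) / (14/9) = 11.99.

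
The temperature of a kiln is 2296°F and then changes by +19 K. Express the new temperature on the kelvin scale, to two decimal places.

Initial temperature in Celsius: (2296 - 32) × 5/9 = 1257.7778°C.
The 19 K change is an interval; Kelvin and Celsius degrees are the same size, so ΔC = +19°C.
Final Celsius temperature: 1257.7778 + 19.0000 = 1276.7778°C.
In kelvin: 1276.7778 + 273.15 = 1549.93 K.

1549.93 K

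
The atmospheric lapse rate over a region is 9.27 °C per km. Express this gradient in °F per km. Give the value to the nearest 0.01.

16.69 °F/km

The quantity depends on a temperature interval, so only the ratio of degree sizes applies; the offset between the scales is irrelevant.
A change of 1°C is a change of 1.8°F, so 9.27 × 1.8 = 16.69.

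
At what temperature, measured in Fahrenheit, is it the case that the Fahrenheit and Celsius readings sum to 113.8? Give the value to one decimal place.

84.6°F

Let F be the Fahrenheit reading. The Celsius reading is C = 5/9·F - 17.7778.
Require F + C = 113.8: (14/9)·F - 17.7778 = 113.8.
F = (113.8 + 17.7778) / (14/9) = 84.6.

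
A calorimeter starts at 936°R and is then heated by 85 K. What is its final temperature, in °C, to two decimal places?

331.85°C

Initial temperature in Celsius: (936 - 491.67) × 5/9 = 246.8500°C.
The 85 K change is an interval; Kelvin and Celsius degrees are the same size, so ΔC = +85°C.
Final Celsius temperature: 246.8500 + 85.0000 = 331.8500°C.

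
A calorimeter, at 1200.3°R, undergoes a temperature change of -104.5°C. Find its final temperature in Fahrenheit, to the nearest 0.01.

Initial temperature in Celsius: (1200.3 - 491.67) × 5/9 = 393.6833°C.
Final Celsius temperature: 393.6833 - 104.5000 = 289.1833°C.
In Fahrenheit: 289.1833 × 1.8 + 32 = 552.53°F.

552.53°F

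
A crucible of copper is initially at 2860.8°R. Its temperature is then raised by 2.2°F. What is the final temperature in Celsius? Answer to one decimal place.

Initial temperature in Celsius: (2860.8 - 491.67) × 5/9 = 1316.1833°C.
The 2.2°F change is an interval, so only the factor 5/9 applies: +2.2 × 5/9 = +1.2222°C.
Final Celsius temperature: 1316.1833 + 1.2222 = 1317.4056°C.

1317.4°C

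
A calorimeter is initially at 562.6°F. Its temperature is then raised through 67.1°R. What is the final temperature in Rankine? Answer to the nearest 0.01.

Initial temperature in Celsius: (562.6 - 32) × 5/9 = 294.7778°C.
The 67.1°R change is an interval, so only the factor 5/9 applies: +67.1 × 5/9 = +37.2778°C.
Final Celsius temperature: 294.7778 + 37.2778 = 332.0556°C.
In Rankine: 332.0556 × 1.8 + 491.67 = 1089.37°R.

1089.37°R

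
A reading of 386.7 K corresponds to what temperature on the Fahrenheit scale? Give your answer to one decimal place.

236.4°F

In Celsius: 386.7 - 273.15 = 113.5500°C.
In Fahrenheit: 113.5500 × 1.8 + 32 = 236.4°F.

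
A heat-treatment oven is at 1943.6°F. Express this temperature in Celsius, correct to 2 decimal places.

In Celsius: (1943.6 - 32) × 5/9 = 1062.0000°C.

1062.00°C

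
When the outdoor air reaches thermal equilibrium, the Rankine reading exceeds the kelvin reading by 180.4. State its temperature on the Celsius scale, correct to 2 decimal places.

-47.65°C

Let x be the kelvin reading; then the Rankine reading is 1.8·x.
(1.8·x) - x = 180.4  ⇒  (0.8)·x = 180.4  ⇒  x = 225.5000 K.
In Celsius: 225.5 - 273.15 = -47.65°C.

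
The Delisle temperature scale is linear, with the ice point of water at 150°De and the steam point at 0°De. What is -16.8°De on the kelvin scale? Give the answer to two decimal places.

384.35 K

Linear interpolation between the fixed points: C = (-16.8 - 150) × 100 / (0 - 150) = 111.2000°C.
Then 111.2000 + 273.15 = 384.35 K.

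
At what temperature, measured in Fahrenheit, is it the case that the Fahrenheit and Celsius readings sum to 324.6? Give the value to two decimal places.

Let F be the Fahrenheit reading. The Celsius reading is C = 5/9·F - 17.7778.
Require F + C = 324.6: (14/9)·F - 17.7778 = 324.6.
F = (324.6 + 17.7778) / (14/9) = 220.10.

220.10°F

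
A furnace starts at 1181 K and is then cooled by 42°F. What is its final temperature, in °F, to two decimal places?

Initial temperature in Celsius: 1181 - 273.15 = 907.8500°C.
The 42°F change is an interval, so only the factor 5/9 applies: -42 × 5/9 = -23.3333°C.
Final Celsius temperature: 907.8500 - 23.3333 = 884.5167°C.
In Fahrenheit: 884.5167 × 1.8 + 32 = 1624.13°F.

1624.13°F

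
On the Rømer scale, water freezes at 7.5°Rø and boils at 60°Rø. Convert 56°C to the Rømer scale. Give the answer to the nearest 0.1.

Linearly onto the Rømer scale: 7.5 + (56.0000 / 100) × (60 - 7.5) = 36.9°Rø.

36.9°Rø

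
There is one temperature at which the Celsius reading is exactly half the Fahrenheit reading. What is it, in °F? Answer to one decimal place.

Let F be the Fahrenheit reading. The Celsius reading is C = 5/9·F - 17.7778.
Require C = 0.5·F: 5/9·F - 17.7778 = 0.5·F.
(1/18)·F = 17.7778  ⇒  F = 320.0.

320.0°F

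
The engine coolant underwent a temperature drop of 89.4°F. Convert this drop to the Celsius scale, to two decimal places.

An interval of 1°F corresponds to 5/9°C.
89.4 × 5/9 = 49.67.

49.67°C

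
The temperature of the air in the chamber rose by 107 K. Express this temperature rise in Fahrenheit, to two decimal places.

An interval of 1 K corresponds to 1.8°F.
107 × 1.8 = 192.60.

192.60°F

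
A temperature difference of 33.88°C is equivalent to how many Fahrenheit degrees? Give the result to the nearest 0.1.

61.0°F

Only the scale ratio 1.8 matters for a change in temperature.
33.88 × 1.8 = 61.0.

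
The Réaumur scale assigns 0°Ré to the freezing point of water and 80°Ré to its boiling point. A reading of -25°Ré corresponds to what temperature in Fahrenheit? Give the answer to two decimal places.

-24.25°F

Linear interpolation between the fixed points: C = (-25 - 0) × 100 / (80 - 0) = -31.2500°C.
Then -31.2500 × 1.8 + 32 = -24.25°F.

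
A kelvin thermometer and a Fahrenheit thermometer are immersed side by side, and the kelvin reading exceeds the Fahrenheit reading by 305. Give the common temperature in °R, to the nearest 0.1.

Let x be the kelvin reading; then the Fahrenheit reading is 1.8·x - 459.67.
(1.8·x - 459.67) - x = -305  ⇒  (0.8)·x = 154.67  ⇒  x = 193.3375 K.
In Celsius: 193.3375 - 273.15 = -79.8125°C.
In Rankine: -79.8125 × 1.8 + 491.67 = 348.0°R.

348.0°R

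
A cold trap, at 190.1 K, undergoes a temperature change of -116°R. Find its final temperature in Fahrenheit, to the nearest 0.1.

Initial temperature in Celsius: 190.1 - 273.15 = -83.0500°C.
The 116°R change is an interval, so only the factor 5/9 applies: -116 × 5/9 = -64.4444°C.
Final Celsius temperature: -83.0500 - 64.4444 = -147.4944°C.
In Fahrenheit: -147.4944 × 1.8 + 32 = -233.5°F.

-233.5°F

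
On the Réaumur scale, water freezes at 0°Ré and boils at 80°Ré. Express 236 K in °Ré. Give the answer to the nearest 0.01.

First in Celsius: 236 - 273.15 = -37.1500°C.
Linearly onto the Réaumur scale: 0 + (-37.1500 / 100) × (80 - 0) = -29.72°Ré.

-29.72°Ré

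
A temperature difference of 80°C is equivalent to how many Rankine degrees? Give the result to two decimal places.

For a temperature interval the offset drops out; only the factor 1.8 applies.
80 × 1.8 = 144.00.

144.00°R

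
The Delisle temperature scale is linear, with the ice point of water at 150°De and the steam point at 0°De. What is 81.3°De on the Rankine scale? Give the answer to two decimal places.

574.11°R

Linear interpolation between the fixed points: C = (81.3 - 150) × 100 / (0 - 150) = 45.8000°C.
Then 45.8000 × 1.8 + 491.67 = 574.11°R.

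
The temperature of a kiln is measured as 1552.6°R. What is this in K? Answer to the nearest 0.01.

In Celsius: (1552.6 - 491.67) × 5/9 = 589.4056°C.
In kelvin: 589.4056 + 273.15 = 862.56 K.

862.56 K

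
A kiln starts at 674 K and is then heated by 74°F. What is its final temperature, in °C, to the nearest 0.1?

Initial temperature in Celsius: 674 - 273.15 = 400.8500°C.
The 74°F change is an interval, so only the factor 5/9 applies: +74 × 5/9 = +41.1111°C.
Final Celsius temperature: 400.8500 + 41.1111 = 441.9611°C.

442.0°C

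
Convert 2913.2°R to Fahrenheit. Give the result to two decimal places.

In Celsius: (2913.2 - 491.67) × 5/9 = 1345.2944°C.
In Fahrenheit: 1345.2944 × 1.8 + 32 = 2453.53°F.

2453.53°F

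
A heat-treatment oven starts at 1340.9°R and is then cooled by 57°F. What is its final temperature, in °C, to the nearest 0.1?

Initial temperature in Celsius: (1340.9 - 491.67) × 5/9 = 471.7944°C.
The 57°F change is an interval, so only the factor 5/9 applies: -57 × 5/9 = -31.6667°C.
Final Celsius temperature: 471.7944 - 31.6667 = 440.1278°C.

440.1°C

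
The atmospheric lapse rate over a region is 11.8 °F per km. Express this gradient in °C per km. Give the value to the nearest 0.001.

The quantity depends on a temperature interval, so only the ratio of degree sizes applies; the offset between the scales is irrelevant.
A change of 1°F is a change of 5/9°C, so 11.8 × 5/9 = 6.556.

6.556 °C/km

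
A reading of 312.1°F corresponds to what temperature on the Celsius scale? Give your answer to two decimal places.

In Celsius: (312.1 - 32) × 5/9 = 155.6111°C.

155.61°C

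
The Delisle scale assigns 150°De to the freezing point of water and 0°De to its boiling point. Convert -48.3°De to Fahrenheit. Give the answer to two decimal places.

Linear interpolation between the fixed points: C = (-48.3 - 150) × 100 / (0 - 150) = 132.2000°C.
Then 132.2000 × 1.8 + 32 = 269.96°F.

269.96°F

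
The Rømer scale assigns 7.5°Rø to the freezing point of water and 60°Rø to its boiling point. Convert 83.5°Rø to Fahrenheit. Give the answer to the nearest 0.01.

Linear interpolation between the fixed points: C = (83.5 - 7.5) × 100 / (60 - 7.5) = 144.7619°C.
Then 144.7619 × 1.8 + 32 = 292.57°F.

292.57°F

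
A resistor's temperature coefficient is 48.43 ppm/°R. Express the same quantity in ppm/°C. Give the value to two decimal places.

The quantity depends on a temperature interval, so only the ratio of degree sizes applies; the offset between the scales is irrelevant.
A change of 1°C is a change of 1.8°R, so per °C the value is 48.43 × 1.8 = 87.17.

87.17 ppm/°C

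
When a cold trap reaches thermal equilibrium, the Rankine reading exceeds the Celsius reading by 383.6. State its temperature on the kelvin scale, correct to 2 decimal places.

Let x be the Rankine reading; then the Celsius reading is 5/9·x - 273.15.
(5/9·x - 273.15) - x = -383.6  ⇒  (-4/9)·x = -110.45  ⇒  x = 248.5125°R.
In Celsius: (248.5125 - 491.67) × 5/9 = -135.0875°C.
In kelvin: -135.0875 + 273.15 = 138.06 K.

138.06 K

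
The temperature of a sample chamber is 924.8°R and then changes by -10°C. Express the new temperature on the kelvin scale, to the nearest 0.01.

Initial temperature in Celsius: (924.8 - 491.67) × 5/9 = 240.6278°C.
Final Celsius temperature: 240.6278 - 10.0000 = 230.6278°C.
In kelvin: 230.6278 + 273.15 = 503.78 K.

503.78 K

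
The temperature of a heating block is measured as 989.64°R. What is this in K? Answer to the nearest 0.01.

549.80 K

In Celsius: (989.64 - 491.67) × 5/9 = 276.6500°C.
In kelvin: 276.6500 + 273.15 = 549.80 K.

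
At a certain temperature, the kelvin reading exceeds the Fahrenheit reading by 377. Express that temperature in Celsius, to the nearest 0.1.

-169.8°C

Let x be the kelvin reading; then the Fahrenheit reading is 1.8·x - 459.67.
(1.8·x - 459.67) - x = -377  ⇒  (0.8)·x = 82.67  ⇒  x = 103.3375 K.
In Celsius: 103.3375 - 273.15 = -169.8°C.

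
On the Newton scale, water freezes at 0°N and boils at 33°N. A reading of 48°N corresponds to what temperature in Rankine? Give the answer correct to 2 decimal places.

Linear interpolation between the fixed points: C = (48 - 0) × 100 / (33 - 0) = 145.4545°C.
Then 145.4545 × 1.8 + 491.67 = 753.49°R.

753.49°R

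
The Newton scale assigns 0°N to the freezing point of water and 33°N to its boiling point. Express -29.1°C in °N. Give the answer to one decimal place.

-9.6°N

Linearly onto the Newton scale: 0 + (-29.1000 / 100) × (33 - 0) = -9.6°N.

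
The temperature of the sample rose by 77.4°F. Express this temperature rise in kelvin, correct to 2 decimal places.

43.00 K

Only the scale ratio 5/9 matters for a change in temperature.
77.4 × 5/9 = 43.00.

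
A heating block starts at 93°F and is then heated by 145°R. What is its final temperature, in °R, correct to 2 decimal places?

697.67°R

Initial temperature in Celsius: (93 - 32) × 5/9 = 33.8889°C.
The 145°R change is an interval, so only the factor 5/9 applies: +145 × 5/9 = +80.5556°C.
Final Celsius temperature: 33.8889 + 80.5556 = 114.4444°C.
In Rankine: 114.4444 × 1.8 + 491.67 = 697.67°R.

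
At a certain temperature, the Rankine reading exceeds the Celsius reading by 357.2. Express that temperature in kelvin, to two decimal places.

Let x be the Rankine reading; then the Celsius reading is 5/9·x - 273.15.
(5/9·x - 273.15) - x = -357.2  ⇒  (-4/9)·x = -84.05  ⇒  x = 189.1125°R.
In Celsius: (189.1125 - 491.67) × 5/9 = -168.0875°C.
In kelvin: -168.0875 + 273.15 = 105.06 K.

105.06 K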